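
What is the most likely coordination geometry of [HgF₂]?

linear

Ligand charges: each fluoride is −1. With an overall charge of 0 the mercury centre must be in the +2 oxidation state.
Hg sits in group 12, so the d-electron count is 12 − 2 = 10.
Coordination number: 2.
A d¹⁰ ion with only two ligands adopts a linear arrangement (sp hybridisation; no CFSE preference).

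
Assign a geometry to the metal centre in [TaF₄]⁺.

tetrahedral

Each fluoride is −1; balancing the +1 overall charge requires Ta(V).
Ta sits in group 5, so the d-electron count is 5 − 5 = 0.
With 4 monodentate ligands the coordination number is 4.
A d⁰ ion has no crystal-field stabilisation preference between square planar and tetrahedral, so four ligands adopt the sterically favoured tetrahedral geometry.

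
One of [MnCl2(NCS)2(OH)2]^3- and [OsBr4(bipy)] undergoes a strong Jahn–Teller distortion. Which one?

[MnCl2(NCS)2(OH)2]^3-: Ligand charges: each chloride is −1; each isothiocyanate is −1; each hydroxide is −1. With an overall charge of −3 the manganese centre must be in the +3 oxidation state. Group 7 minus oxidation state 3 gives a d⁴ configuration. Chloride, hydroxide, and isothiocyanate are weak-field ligands for a first-row metal, so the complex is high-spin. The t₂g³e_g¹ (high-spin) configuration has an unevenly filled e_g set; the Jahn–Teller theorem predicts a tetragonal distortion (typically axial elongation) to lift the degeneracy.
[OsBr4(bipy)]: Summing ligand charges against the 0 overall charge gives an oxidation state of +4 for osmium. Group 8 minus oxidation state 4 gives a d⁴ configuration. A 5d ion has a large Δₒ and is invariably low-spin. The d⁴ configuration leaves the e_g set evenly filled (or empty) — no strong Jahn–Teller driving force.

[MnCl2(NCS)2(OH)2]^3-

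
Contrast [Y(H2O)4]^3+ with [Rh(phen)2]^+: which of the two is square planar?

For [Y(H2O)4]^3+: Summing ligand charges against the +3 overall charge gives an oxidation state of +3 for yttrium. Y sits in group 3, so the d-electron count is 3 − 3 = 0. A d⁰ ion has no crystal-field stabilisation preference between square planar and tetrahedral, so four ligands adopt the sterically favoured tetrahedral geometry. → tetrahedral.
For [Rh(phen)2]^+: 1,10-phenanthroline is neutral; balancing the +1 overall charge requires Rh(I). Rh sits in group 9, so the d-electron count is 9 − 1 = 8. A 4d d⁸ ion has a large crystal-field splitting; square planar leaves the high-energy d_{x²−y²} orbital empty and maximises CFSE. → square planar.

[Rh(phen)2]^+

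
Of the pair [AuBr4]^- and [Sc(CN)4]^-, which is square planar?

For [AuBr4]^-: Summing ligand charges against the −1 overall charge gives an oxidation state of +3 for gold. Group 11 minus oxidation state 3 gives a d⁸ configuration. A 5d d⁸ ion has a large crystal-field splitting; square planar leaves the high-energy d_{x²−y²} orbital empty and maximises CFSE. → square planar.
For [Sc(CN)4]^-: Each cyanide is −1; balancing the −1 overall charge requires Sc(III). Group 3 minus oxidation state 3 gives a d⁰ configuration. A d⁰ ion has no crystal-field stabilisation preference between square planar and tetrahedral, so four ligands adopt the sterically favoured tetrahedral geometry. → tetrahedral.

[AuBr4]^-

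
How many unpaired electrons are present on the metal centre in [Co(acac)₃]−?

Each acetylacetonate is −1; balancing the −1 overall charge requires Co(II).
Cobalt is a group-9 element; Co(II) is therefore d⁷.
Counting donor atoms: 3×acetylacetonate (bidentate) → 6 donors. Coordination number = 6.
The spin state decides the count: Acetylacetonate is a weak-field ligand for a first-row metal, so the complex is high-spin.
An octahedral high-spin d⁷ ion is t₂g⁵e_g², giving 3 unpaired electrons.

3 unpaired electrons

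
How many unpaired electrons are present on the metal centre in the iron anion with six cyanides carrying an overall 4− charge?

Ligand charges: each cyanide is −1. With an overall charge of −4 the iron centre must be in the +2 oxidation state.
Fe sits in group 8, so the d-electron count is 8 − 2 = 6.
The spin state decides the count: Cyanide is a strong-field ligand (high in the spectrochemical series) for a first-row metal, so the complex is low-spin.
An octahedral low-spin d⁶ ion is t₂g⁶e_g⁰, giving 0 unpaired electrons.

0 unpaired electrons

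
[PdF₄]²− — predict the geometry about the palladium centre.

Summing ligand charges against the −2 overall charge gives an oxidation state of +2 for palladium.
Group 10 minus oxidation state 2 gives a d⁸ configuration.
With 4 monodentate ligands the coordination number is 4.
A 4d d⁸ ion has a large crystal-field splitting; square planar leaves the high-energy d_{x²−y²} orbital empty and maximises CFSE.

square planar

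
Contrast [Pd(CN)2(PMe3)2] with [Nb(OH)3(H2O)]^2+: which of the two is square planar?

For [Pd(CN)2(PMe3)2]: Each cyanide is −1; trimethylphosphine is neutral; balancing the 0 overall charge requires Pd(II). Group 10 minus oxidation state 2 gives a d⁸ configuration. A 4d d⁸ ion has a large crystal-field splitting; square planar leaves the high-energy d_{x²−y²} orbital empty and maximises CFSE. → square planar.
For [Nb(OH)3(H2O)]^2+: Each hydroxide is −1; water is neutral; balancing the +2 overall charge requires Nb(V). Niobium is a group-5 element; Nb(V) is therefore d⁰. A d⁰ ion has no crystal-field stabilisation preference between square planar and tetrahedral, so four ligands adopt the sterically favoured tetrahedral geometry. → tetrahedral.

[Pd(CN)2(PMe3)2]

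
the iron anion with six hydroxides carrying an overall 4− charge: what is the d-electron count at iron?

Summing ligand charges against the −4 overall charge gives an oxidation state of +2 for iron.
Fe sits in group 8, so the d-electron count is 8 − 2 = 6.

d6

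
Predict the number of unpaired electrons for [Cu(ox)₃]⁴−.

Summing ligand charges against the −4 overall charge gives an oxidation state of +2 for copper.
Copper is a group-11 element; Cu(II) is therefore d⁹.
Counting donor atoms: 3×oxalate (bidentate) → 6 donors. Coordination number = 6.
In an octahedral field the d⁹ configuration is t₂g⁶e_g³ (only one arrangement possible), giving 1 unpaired electron.

1 unpaired electron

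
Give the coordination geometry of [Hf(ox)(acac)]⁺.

Summing ligand charges against the +1 overall charge gives an oxidation state of +4 for hafnium.
Hf sits in group 4, so the d-electron count is 4 − 4 = 0.
Counting donor atoms: 1×oxalate (bidentate) → 2 donors; 1×acetylacetonate (bidentate) → 2 donors. Coordination number = 4.
A d⁰ ion has no crystal-field stabilisation preference between square planar and tetrahedral, so four ligands adopt the sterically favoured tetrahedral geometry.

tetrahedral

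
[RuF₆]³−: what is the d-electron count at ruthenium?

d⁵

Summing ligand charges against the −3 overall charge gives an oxidation state of +3 for ruthenium.
Ruthenium is a group-8 element; Ru(III) is therefore d⁵.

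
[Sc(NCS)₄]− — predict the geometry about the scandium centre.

Each isothiocyanate is −1; balancing the −1 overall charge requires Sc(III).
Group 3 minus oxidation state 3 gives a d⁰ configuration.
With 4 monodentate ligands the coordination number is 4.
A d⁰ ion has no crystal-field stabilisation preference between square planar and tetrahedral, so four ligands adopt the sterically favoured tetrahedral geometry.

tetrahedral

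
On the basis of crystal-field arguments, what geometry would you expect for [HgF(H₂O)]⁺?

linear

Ligand charges: each fluoride is −1; water is neutral. With an overall charge of +1 the mercury centre must be in the +2 oxidation state.
Group 12 minus oxidation state 2 gives a d¹⁰ configuration.
Coordination number: 2.
A d¹⁰ ion with only two ligands adopts a linear arrangement (sp hybridisation; no CFSE preference).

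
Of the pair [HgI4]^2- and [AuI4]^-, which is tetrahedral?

[HgI4]^2-

For [HgI4]^2-: Each iodide is −1; balancing the −2 overall charge requires Hg(II). Hg sits in group 12, so the d-electron count is 12 − 2 = 10. A d¹⁰ ion has no crystal-field stabilisation preference between square planar and tetrahedral, so four ligands adopt the sterically favoured tetrahedral geometry. → tetrahedral.
For [AuI4]^-: Summing ligand charges against the −1 overall charge gives an oxidation state of +3 for gold. Au sits in group 11, so the d-electron count is 11 − 3 = 8. A 5d d⁸ ion has a large crystal-field splitting; square planar leaves the high-energy d_{x²−y²} orbital empty and maximises CFSE. → square planar.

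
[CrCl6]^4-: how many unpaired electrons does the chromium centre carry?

Summing ligand charges against the −4 overall charge gives an oxidation state of +2 for chromium.
Cr sits in group 6, so the d-electron count is 6 − 2 = 4.
The spin state decides the count: Chloride is a weak-field ligand for a first-row metal, so the complex is high-spin.
An octahedral high-spin d⁴ ion is t₂g³e_g¹, giving 4 unpaired electrons.

4 unpaired electrons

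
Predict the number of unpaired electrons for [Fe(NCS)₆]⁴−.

4 unpaired electrons

Ligand charges: each isothiocyanate is −1. With an overall charge of −4 the iron centre must be in the +2 oxidation state.
Group 8 minus oxidation state 2 gives a d⁶ configuration.
The spin state decides the count: Isothiocyanate is a weak-field ligand for a first-row metal, so the complex is high-spin.
An octahedral high-spin d⁶ ion is t₂g⁴e_g², giving 4 unpaired electrons.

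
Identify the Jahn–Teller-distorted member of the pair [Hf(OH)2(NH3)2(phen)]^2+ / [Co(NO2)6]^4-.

[Co(NO2)6]^4-

[Hf(OH)2(NH3)2(phen)]^2+: Each hydroxide is −1; ammonia is neutral; 1,10-phenanthroline is neutral; balancing the +2 overall charge requires Hf(IV). Group 4 minus oxidation state 4 gives a d⁰ configuration. The d⁰ configuration leaves the e_g set evenly filled (or empty) — no strong Jahn–Teller driving force.
[Co(NO2)6]^4-: Each nitro (N-bound nitrite) is −1; balancing the −4 overall charge requires Co(II). Cobalt is a group-9 element; Co(II) is therefore d⁷. Nitro (N-bound nitrite) is a strong-field ligand (high in the spectrochemical series) for a first-row metal, so the complex is low-spin. The t₂g⁶e_g¹ (low-spin) configuration has an unevenly filled e_g set; the Jahn–Teller theorem predicts a tetragonal distortion (typically axial elongation) to lift the degeneracy.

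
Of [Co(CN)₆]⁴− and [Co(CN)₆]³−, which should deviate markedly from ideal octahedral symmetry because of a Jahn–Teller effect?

[Co(CN)₆]⁴−

[Co(CN)₆]⁴−: Summing ligand charges against the −4 overall charge gives an oxidation state of +2 for cobalt. Cobalt is a group-9 element; Co(II) is therefore d⁷. Cyanide is a strong-field ligand (high in the spectrochemical series) for a first-row metal, so the complex is low-spin. The t₂g⁶e_g¹ (low-spin) configuration has an unevenly filled e_g set; the Jahn–Teller theorem predicts a tetragonal distortion (typically axial elongation) to lift the degeneracy.
[Co(CN)₆]³−: Summing ligand charges against the −3 overall charge gives an oxidation state of +3 for cobalt. Group 9 minus oxidation state 3 gives a d⁶ configuration. Co(III) has an exceptionally large octahedral splitting and is low-spin with essentially every ligand except fluoride. The d⁶ configuration leaves the e_g set evenly filled (or empty) — no strong Jahn–Teller driving force.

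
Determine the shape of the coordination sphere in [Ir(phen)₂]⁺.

1,10-phenanthroline is neutral; balancing the +1 overall charge requires Ir(I).
Iridium is a group-9 element; Ir(I) is therefore d⁸.
Counting donor atoms: 2×1,10-phenanthroline (bidentate) → 4 donors. Coordination number = 4.
A 5d d⁸ ion has a large crystal-field splitting; square planar leaves the high-energy d_{x²−y²} orbital empty and maximises CFSE.

square planar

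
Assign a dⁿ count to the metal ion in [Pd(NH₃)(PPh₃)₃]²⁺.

d⁸

Ligand charges: ammonia is neutral; triphenylphosphine is neutral. With an overall charge of +2 the palladium centre must be in the +2 oxidation state.
Group 10 minus oxidation state 2 gives a d⁸ configuration.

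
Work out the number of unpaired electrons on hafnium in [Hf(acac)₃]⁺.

Summing ligand charges against the +1 overall charge gives an oxidation state of +4 for hafnium.
Group 4 minus oxidation state 4 gives a d⁰ configuration.
Counting donor atoms: 3×acetylacetonate (bidentate) → 6 donors. Coordination number = 6.
In an octahedral field the d⁰ configuration is t₂g⁰e_g⁰, giving 0 unpaired electrons.

0 unpaired electrons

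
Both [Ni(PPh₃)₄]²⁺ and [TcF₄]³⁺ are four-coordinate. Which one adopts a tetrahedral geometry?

[TcF₄]³⁺

For [Ni(PPh₃)₄]²⁺: Summing ligand charges against the +2 overall charge gives an oxidation state of +2 for nickel. Ni sits in group 10, so the d-electron count is 10 − 2 = 8. Triphenylphosphine is a strong-field ligand (high in the spectrochemical series). A 3d d⁸ ion with strong-field ligands gains enough CFSE to favour square planar over tetrahedral. → square planar.
For [TcF₄]³⁺: Each fluoride is −1; balancing the +3 overall charge requires Tc(VII). Tc sits in group 7, so the d-electron count is 7 − 7 = 0. A d⁰ ion has no crystal-field stabilisation preference between square planar and tetrahedral, so four ligands adopt the sterically favoured tetrahedral geometry. → tetrahedral.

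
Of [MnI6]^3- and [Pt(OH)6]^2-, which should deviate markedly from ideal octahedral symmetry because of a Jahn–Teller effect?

[MnI6]^3-

[MnI6]^3-: Summing ligand charges against the −3 overall charge gives an oxidation state of +3 for manganese. Manganese is a group-7 element; Mn(III) is therefore d⁴. Iodide is a weak-field ligand for a first-row metal, so the complex is high-spin. The t₂g³e_g¹ (high-spin) configuration has an unevenly filled e_g set; the Jahn–Teller theorem predicts a tetragonal distortion (typically axial elongation) to lift the degeneracy.
[Pt(OH)6]^2-: Each hydroxide is −1; balancing the −2 overall charge requires Pt(IV). Pt sits in group 10, so the d-electron count is 10 − 4 = 6. A 5d ion has a large Δₒ and is invariably low-spin. The d⁶ configuration leaves the e_g set evenly filled (or empty) — no strong Jahn–Teller driving force.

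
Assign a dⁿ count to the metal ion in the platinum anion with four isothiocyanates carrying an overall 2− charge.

Each isothiocyanate is −1; balancing the −2 overall charge requires Pt(II).
Pt sits in group 10, so the d-electron count is 10 − 2 = 8.

d⁸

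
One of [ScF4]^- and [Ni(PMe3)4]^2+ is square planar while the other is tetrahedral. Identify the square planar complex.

For [ScF4]^-: Summing ligand charges against the −1 overall charge gives an oxidation state of +3 for scandium. Group 3 minus oxidation state 3 gives a d⁰ configuration. A d⁰ ion has no crystal-field stabilisation preference between square planar and tetrahedral, so four ligands adopt the sterically favoured tetrahedral geometry. → tetrahedral.
For [Ni(PMe3)4]^2+: Ligand charges: trimethylphosphine is neutral. With an overall charge of +2 the nickel centre must be in the +2 oxidation state. Nickel is a group-10 element; Ni(II) is therefore d⁸. Trimethylphosphine is a strong-field ligand (high in the spectrochemical series). A 3d d⁸ ion with strong-field ligands gains enough CFSE to favour square planar over tetrahedral. → square planar.

[Ni(PMe3)4]^2+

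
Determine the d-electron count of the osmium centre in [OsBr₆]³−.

d5

Each bromide is −1; balancing the −3 overall charge requires Os(III).
Os sits in group 8, so the d-electron count is 8 − 3 = 5.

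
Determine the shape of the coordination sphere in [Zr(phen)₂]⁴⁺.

1,10-phenanthroline is neutral; balancing the +4 overall charge requires Zr(IV).
Zr sits in group 4, so the d-electron count is 4 − 4 = 0.
Counting donor atoms: 2×1,10-phenanthroline (bidentate) → 4 donors. Coordination number = 4.
A d⁰ ion has no crystal-field stabilisation preference between square planar and tetrahedral, so four ligands adopt the sterically favoured tetrahedral geometry.

tetrahedral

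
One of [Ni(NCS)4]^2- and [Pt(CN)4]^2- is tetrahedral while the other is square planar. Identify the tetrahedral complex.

For [Ni(NCS)4]^2-: Each isothiocyanate is −1; balancing the −2 overall charge requires Ni(II). Group 10 minus oxidation state 2 gives a d⁸ configuration. Isothiocyanate is a weak-field ligand. With weak-field ligands the CFSE gain from square planar is small, so a 3d d⁸ ion takes the sterically preferred tetrahedral geometry. → tetrahedral.
For [Pt(CN)4]^2-: Summing ligand charges against the −2 overall charge gives an oxidation state of +2 for platinum. Group 10 minus oxidation state 2 gives a d⁸ configuration. A 5d d⁸ ion has a large crystal-field splitting; square planar leaves the high-energy d_{x²−y²} orbital empty and maximises CFSE. → square planar.

[Ni(NCS)4]^2-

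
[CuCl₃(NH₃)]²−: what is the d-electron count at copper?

d¹⁰

Each chloride is −1; ammonia is neutral; balancing the −2 overall charge requires Cu(I).
Group 11 minus oxidation state 1 gives a d¹⁰ configuration.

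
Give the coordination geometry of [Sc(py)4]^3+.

Pyridine is neutral; balancing the +3 overall charge requires Sc(III).
Sc sits in group 3, so the d-electron count is 3 − 3 = 0.
Coordination number: 4.
A d⁰ ion has no crystal-field stabilisation preference between square planar and tetrahedral, so four ligands adopt the sterically favoured tetrahedral geometry.

tetrahedral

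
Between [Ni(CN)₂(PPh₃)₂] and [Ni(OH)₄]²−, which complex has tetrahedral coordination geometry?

[Ni(OH)₄]²−

For [Ni(CN)₂(PPh₃)₂]: Each cyanide is −1; triphenylphosphine is neutral; balancing the 0 overall charge requires Ni(II). Nickel is a group-10 element; Ni(II) is therefore d⁸. Cyanide and triphenylphosphine are strong-field ligands (high in the spectrochemical series). A 3d d⁸ ion with strong-field ligands gains enough CFSE to favour square planar over tetrahedral. → square planar.
For [Ni(OH)₄]²−: Each hydroxide is −1; balancing the −2 overall charge requires Ni(II). Ni sits in group 10, so the d-electron count is 10 − 2 = 8. Hydroxide is a weak-field ligand. With weak-field ligands the CFSE gain from square planar is small, so a 3d d⁸ ion takes the sterically preferred tetrahedral geometry. → tetrahedral.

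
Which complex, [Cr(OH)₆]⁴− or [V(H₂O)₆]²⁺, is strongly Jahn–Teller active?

[Cr(OH)₆]⁴−

[Cr(OH)₆]⁴−: Each hydroxide is −1; balancing the −4 overall charge requires Cr(II). Group 6 minus oxidation state 2 gives a d⁴ configuration. Hydroxide is a weak-field ligand for a first-row metal, so the complex is high-spin. The t₂g³e_g¹ (high-spin) configuration has an unevenly filled e_g set; the Jahn–Teller theorem predicts a tetragonal distortion (typically axial elongation) to lift the degeneracy.
[V(H₂O)₆]²⁺: Water is neutral; balancing the +2 overall charge requires V(II). Group 5 minus oxidation state 2 gives a d³ configuration. The d³ configuration leaves the e_g set evenly filled (or empty) — no strong Jahn–Teller driving force.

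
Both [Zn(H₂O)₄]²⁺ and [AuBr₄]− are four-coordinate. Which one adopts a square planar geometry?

[AuBr₄]−

For [Zn(H₂O)₄]²⁺: Water is neutral; balancing the +2 overall charge requires Zn(II). Zn sits in group 12, so the d-electron count is 12 − 2 = 10. A d¹⁰ ion has no crystal-field stabilisation preference between square planar and tetrahedral, so four ligands adopt the sterically favoured tetrahedral geometry. → tetrahedral.
For [AuBr₄]−: Each bromide is −1; balancing the −1 overall charge requires Au(III). Group 11 minus oxidation state 3 gives a d⁸ configuration. A 5d d⁸ ion has a large crystal-field splitting; square planar leaves the high-energy d_{x²−y²} orbital empty and maximises CFSE. → square planar.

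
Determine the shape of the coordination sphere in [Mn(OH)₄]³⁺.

Ligand charges: each hydroxide is −1. With an overall charge of +3 the manganese centre must be in the +7 oxidation state.
Manganese is a group-7 element; Mn(VII) is therefore d⁰.
Coordination number: 4.
A d⁰ ion has no crystal-field stabilisation preference between square planar and tetrahedral, so four ligands adopt the sterically favoured tetrahedral geometry.

tetrahedral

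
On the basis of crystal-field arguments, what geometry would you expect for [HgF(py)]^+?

Summing ligand charges against the +1 overall charge gives an oxidation state of +2 for mercury.
Mercury is a group-12 element; Hg(II) is therefore d¹⁰.
Coordination number: 2.
A d¹⁰ ion with only two ligands adopts a linear arrangement (sp hybridisation; no CFSE preference).

linear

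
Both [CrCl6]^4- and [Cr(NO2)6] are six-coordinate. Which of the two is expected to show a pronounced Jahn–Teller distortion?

[CrCl6]^4-: Summing ligand charges against the −4 overall charge gives an oxidation state of +2 for chromium. Cr sits in group 6, so the d-electron count is 6 − 2 = 4. Chloride is a weak-field ligand for a first-row metal, so the complex is high-spin. The t₂g³e_g¹ (high-spin) configuration has an unevenly filled e_g set; the Jahn–Teller theorem predicts a tetragonal distortion (typically axial elongation) to lift the degeneracy.
[Cr(NO2)6]: Ligand charges: each nitro (N-bound nitrite) is −1. With an overall charge of 0 the chromium centre must be in the +6 oxidation state. Chromium is a group-6 element; Cr(VI) is therefore d⁰. The d⁰ configuration leaves the e_g set evenly filled (or empty) — no strong Jahn–Teller driving force.

[CrCl6]^4-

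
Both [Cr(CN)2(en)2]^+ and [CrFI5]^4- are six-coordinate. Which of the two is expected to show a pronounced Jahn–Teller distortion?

[CrFI5]^4-

[Cr(CN)2(en)2]^+: Summing ligand charges against the +1 overall charge gives an oxidation state of +3 for chromium. Group 6 minus oxidation state 3 gives a d³ configuration. The d³ configuration leaves the e_g set evenly filled (or empty) — no strong Jahn–Teller driving force.
[CrFI5]^4-: Summing ligand charges against the −4 overall charge gives an oxidation state of +2 for chromium. Chromium is a group-6 element; Cr(II) is therefore d⁴. Fluoride and iodide are weak-field ligands for a first-row metal, so the complex is high-spin. The t₂g³e_g¹ (high-spin) configuration has an unevenly filled e_g set; the Jahn–Teller theorem predicts a tetragonal distortion (typically axial elongation) to lift the degeneracy.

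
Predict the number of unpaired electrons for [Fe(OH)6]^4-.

Ligand charges: each hydroxide is −1. With an overall charge of −4 the iron centre must be in the +2 oxidation state.
Iron is a group-8 element; Fe(II) is therefore d⁶.
The spin state decides the count: Hydroxide is a weak-field ligand for a first-row metal, so the complex is high-spin.
An octahedral high-spin d⁶ ion is t₂g⁴e_g², giving 4 unpaired electrons.

4 unpaired electrons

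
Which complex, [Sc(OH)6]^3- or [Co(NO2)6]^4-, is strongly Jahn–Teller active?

[Sc(OH)6]^3-: Each hydroxide is −1; balancing the −3 overall charge requires Sc(III). Sc sits in group 3, so the d-electron count is 3 − 3 = 0. The d⁰ configuration leaves the e_g set evenly filled (or empty) — no strong Jahn–Teller driving force.
[Co(NO2)6]^4-: Each nitro (N-bound nitrite) is −1; balancing the −4 overall charge requires Co(II). Co sits in group 9, so the d-electron count is 9 − 2 = 7. Nitro (N-bound nitrite) is a strong-field ligand (high in the spectrochemical series) for a first-row metal, so the complex is low-spin. The t₂g⁶e_g¹ (low-spin) configuration has an unevenly filled e_g set; the Jahn–Teller theorem predicts a tetragonal distortion (typically axial elongation) to lift the degeneracy.

[Co(NO2)6]^4-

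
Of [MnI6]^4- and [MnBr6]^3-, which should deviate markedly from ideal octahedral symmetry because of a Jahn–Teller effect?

[MnI6]^4-: Ligand charges: each iodide is −1. With an overall charge of −4 the manganese centre must be in the +2 oxidation state. Manganese is a group-7 element; Mn(II) is therefore d⁵. Iodide is a weak-field ligand for a first-row metal, so the complex is high-spin. The d⁵ configuration leaves the e_g set evenly filled (or empty) — no strong Jahn–Teller driving force.
[MnBr6]^3-: Each bromide is −1; balancing the −3 overall charge requires Mn(III). Group 7 minus oxidation state 3 gives a d⁴ configuration. Bromide is a weak-field ligand for a first-row metal, so the complex is high-spin. The t₂g³e_g¹ (high-spin) configuration has an unevenly filled e_g set; the Jahn–Teller theorem predicts a tetragonal distortion (typically axial elongation) to lift the degeneracy.

[MnBr6]^3-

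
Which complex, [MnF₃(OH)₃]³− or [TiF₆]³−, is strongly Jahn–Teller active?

[MnF₃(OH)₃]³−

[MnF₃(OH)₃]³−: Ligand charges: each fluoride is −1; each hydroxide is −1. With an overall charge of −3 the manganese centre must be in the +3 oxidation state. Mn sits in group 7, so the d-electron count is 7 − 3 = 4. Fluoride and hydroxide are weak-field ligands for a first-row metal, so the complex is high-spin. The t₂g³e_g¹ (high-spin) configuration has an unevenly filled e_g set; the Jahn–Teller theorem predicts a tetragonal distortion (typically axial elongation) to lift the degeneracy.
[TiF₆]³−: Each fluoride is −1; balancing the −3 overall charge requires Ti(III). Titanium is a group-4 element; Ti(III) is therefore d¹. The d¹ configuration leaves the e_g set evenly filled (or empty) — no strong Jahn–Teller driving force.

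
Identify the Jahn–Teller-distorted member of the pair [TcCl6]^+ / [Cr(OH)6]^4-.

[Cr(OH)6]^4-

[TcCl6]^+: Each chloride is −1; balancing the +1 overall charge requires Tc(VII). Group 7 minus oxidation state 7 gives a d⁰ configuration. The d⁰ configuration leaves the e_g set evenly filled (or empty) — no strong Jahn–Teller driving force.
[Cr(OH)6]^4-: Ligand charges: each hydroxide is −1. With an overall charge of −4 the chromium centre must be in the +2 oxidation state. Cr sits in group 6, so the d-electron count is 6 − 2 = 4. Hydroxide is a weak-field ligand for a first-row metal, so the complex is high-spin. The t₂g³e_g¹ (high-spin) configuration has an unevenly filled e_g set; the Jahn–Teller theorem predicts a tetragonal distortion (typically axial elongation) to lift the degeneracy.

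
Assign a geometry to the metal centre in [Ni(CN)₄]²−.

Ligand charges: each cyanide is −1. With an overall charge of −2 the nickel centre must be in the +2 oxidation state.
Group 10 minus oxidation state 2 gives a d⁸ configuration.
Coordination number: 4.
Cyanide is a strong-field ligand (high in the spectrochemical series).
A 3d d⁸ ion with strong-field ligands gains enough CFSE to favour square planar over tetrahedral.

square planar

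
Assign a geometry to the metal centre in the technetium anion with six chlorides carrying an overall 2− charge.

Each chloride is −1; balancing the −2 overall charge requires Tc(IV).
Group 7 minus oxidation state 4 gives a d³ configuration.
With 6 monodentate ligands the coordination number is 6.
Six donors around a single metal centre give an octahedral coordination sphere.

octahedral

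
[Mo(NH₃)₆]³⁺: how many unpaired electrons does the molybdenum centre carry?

3

Ammonia is neutral; balancing the +3 overall charge requires Mo(III).
Group 6 minus oxidation state 3 gives a d³ configuration.
In an octahedral field the d³ configuration is t₂g³e_g⁰ (only one arrangement possible), giving 3 unpaired electrons.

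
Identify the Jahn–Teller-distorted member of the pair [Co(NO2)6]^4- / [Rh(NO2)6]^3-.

[Co(NO2)6]^4-: Ligand charges: each nitro (N-bound nitrite) is −1. With an overall charge of −4 the cobalt centre must be in the +2 oxidation state. Cobalt is a group-9 element; Co(II) is therefore d⁷. Nitro (N-bound nitrite) is a strong-field ligand (high in the spectrochemical series) for a first-row metal, so the complex is low-spin. The t₂g⁶e_g¹ (low-spin) configuration has an unevenly filled e_g set; the Jahn–Teller theorem predicts a tetragonal distortion (typically axial elongation) to lift the degeneracy.
[Rh(NO2)6]^3-: Each nitro (N-bound nitrite) is −1; balancing the −3 overall charge requires Rh(III). Rhodium is a group-9 element; Rh(III) is therefore d⁶. A 4d ion has a large Δₒ and is invariably low-spin. The d⁶ configuration leaves the e_g set evenly filled (or empty) — no strong Jahn–Teller driving force.

[Co(NO2)6]^4-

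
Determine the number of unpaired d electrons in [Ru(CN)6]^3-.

1

Ligand charges: each cyanide is −1. With an overall charge of −3 the ruthenium centre must be in the +3 oxidation state.
Ruthenium is a group-8 element; Ru(III) is therefore d⁵.
The spin state decides the count: a 4d ion has a large Δₒ and is invariably low-spin.
An octahedral low-spin d⁵ ion is t₂g⁵e_g⁰, giving 1 unpaired electron.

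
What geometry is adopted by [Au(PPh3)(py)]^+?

Ligand charges: triphenylphosphine is neutral; pyridine is neutral. With an overall charge of +1 the gold centre must be in the +1 oxidation state.
Group 11 minus oxidation state 1 gives a d¹⁰ configuration.
With 2 monodentate ligands the coordination number is 2.
A d¹⁰ ion with only two ligands adopts a linear arrangement (sp hybridisation; no CFSE preference).

linear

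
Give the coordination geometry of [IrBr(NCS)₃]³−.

square planar

Ligand charges: each bromide is −1; each isothiocyanate is −1. With an overall charge of −3 the iridium centre must be in the +1 oxidation state.
Ir sits in group 9, so the d-electron count is 9 − 1 = 8.
With 4 monodentate ligands the coordination number is 4.
A 5d d⁸ ion has a large crystal-field splitting; square planar leaves the high-energy d_{x²−y²} orbital empty and maximises CFSE.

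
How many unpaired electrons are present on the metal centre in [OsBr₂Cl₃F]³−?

Each bromide is −1; each chloride is −1; each fluoride is −1; balancing the −3 overall charge requires Os(III).
Group 8 minus oxidation state 3 gives a d⁵ configuration.
The spin state decides the count: a 5d ion has a large Δₒ and is invariably low-spin.
An octahedral low-spin d⁵ ion is t₂g⁵e_g⁰, giving 1 unpaired electron.

1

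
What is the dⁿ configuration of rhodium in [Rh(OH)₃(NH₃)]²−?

d⁸

Summing ligand charges against the −2 overall charge gives an oxidation state of +1 for rhodium.
Group 9 minus oxidation state 1 gives a d⁸ configuration.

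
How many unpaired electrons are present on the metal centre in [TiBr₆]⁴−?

Each bromide is −1; balancing the −4 overall charge requires Ti(II).
Titanium is a group-4 element; Ti(II) is therefore d².
In an octahedral field the d² configuration is t₂g²e_g⁰ (only one arrangement possible), giving 2 unpaired electrons.

2 unpaired electrons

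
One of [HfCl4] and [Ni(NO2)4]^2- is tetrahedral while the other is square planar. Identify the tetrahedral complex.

For [HfCl4]: Ligand charges: each chloride is −1. With an overall charge of 0 the hafnium centre must be in the +4 oxidation state. Hafnium is a group-4 element; Hf(IV) is therefore d⁰. A d⁰ ion has no crystal-field stabilisation preference between square planar and tetrahedral, so four ligands adopt the sterically favoured tetrahedral geometry. → tetrahedral.
For [Ni(NO2)4]^2-: Ligand charges: each nitro (N-bound nitrite) is −1. With an overall charge of −2 the nickel centre must be in the +2 oxidation state. Group 10 minus oxidation state 2 gives a d⁸ configuration. Nitro (N-bound nitrite) is a strong-field ligand (high in the spectrochemical series). A 3d d⁸ ion with strong-field ligands gains enough CFSE to favour square planar over tetrahedral. → square planar.

[HfCl4]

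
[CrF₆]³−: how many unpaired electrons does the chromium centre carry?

3

Ligand charges: each fluoride is −1. With an overall charge of −3 the chromium centre must be in the +3 oxidation state.
Cr sits in group 6, so the d-electron count is 6 − 3 = 3.
In an octahedral field the d³ configuration is t₂g³e_g⁰ (only one arrangement possible), giving 3 unpaired electrons.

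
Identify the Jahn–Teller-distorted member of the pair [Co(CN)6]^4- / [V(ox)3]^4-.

[Co(CN)6]^4-

[Co(CN)6]^4-: Ligand charges: each cyanide is −1. With an overall charge of −4 the cobalt centre must be in the +2 oxidation state. Cobalt is a group-9 element; Co(II) is therefore d⁷. Cyanide is a strong-field ligand (high in the spectrochemical series) for a first-row metal, so the complex is low-spin. The t₂g⁶e_g¹ (low-spin) configuration has an unevenly filled e_g set; the Jahn–Teller theorem predicts a tetragonal distortion (typically axial elongation) to lift the degeneracy.
[V(ox)3]^4-: Summing ligand charges against the −4 overall charge gives an oxidation state of +2 for vanadium. Group 5 minus oxidation state 2 gives a d³ configuration. The d³ configuration leaves the e_g set evenly filled (or empty) — no strong Jahn–Teller driving force.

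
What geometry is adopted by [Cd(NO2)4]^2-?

tetrahedral

Summing ligand charges against the −2 overall charge gives an oxidation state of +2 for cadmium.
Group 12 minus oxidation state 2 gives a d¹⁰ configuration.
Coordination number: 4.
A d¹⁰ ion has no crystal-field stabilisation preference between square planar and tetrahedral, so four ligands adopt the sterically favoured tetrahedral geometry.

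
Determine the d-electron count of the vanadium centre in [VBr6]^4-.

Ligand charges: each bromide is −1. With an overall charge of −4 the vanadium centre must be in the +2 oxidation state.
Group 5 minus oxidation state 2 gives a d³ configuration.

d³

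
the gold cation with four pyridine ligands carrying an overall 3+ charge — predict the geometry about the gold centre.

Ligand charges: pyridine is neutral. With an overall charge of +3 the gold centre must be in the +3 oxidation state.
Gold is a group-11 element; Au(III) is therefore d⁸.
With 4 monodentate ligands the coordination number is 4.
A 5d d⁸ ion has a large crystal-field splitting; square planar leaves the high-energy d_{x²−y²} orbital empty and maximises CFSE.

square planar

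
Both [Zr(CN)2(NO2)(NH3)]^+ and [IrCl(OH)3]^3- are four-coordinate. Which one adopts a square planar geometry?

For [Zr(CN)2(NO2)(NH3)]^+: Each cyanide is −1; each nitro (N-bound nitrite) is −1; ammonia is neutral; balancing the +1 overall charge requires Zr(IV). Zirconium is a group-4 element; Zr(IV) is therefore d⁰. A d⁰ ion has no crystal-field stabilisation preference between square planar and tetrahedral, so four ligands adopt the sterically favoured tetrahedral geometry. → tetrahedral.
For [IrCl(OH)3]^3-: Each chloride is −1; each hydroxide is −1; balancing the −3 overall charge requires Ir(I). Ir sits in group 9, so the d-electron count is 9 − 1 = 8. A 5d d⁸ ion has a large crystal-field splitting; square planar leaves the high-energy d_{x²−y²} orbital empty and maximises CFSE. → square planar.

[IrCl(OH)3]^3-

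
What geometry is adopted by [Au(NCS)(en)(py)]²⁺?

Ligand charges: each isothiocyanate is −1; ethylenediamine is neutral; pyridine is neutral. With an overall charge of +2 the gold centre must be in the +3 oxidation state.
Gold is a group-11 element; Au(III) is therefore d⁸.
Counting donor atoms: 1×isothiocyanate (monodentate) → 1 donor; 1×ethylenediamine (bidentate) → 2 donors; 1×pyridine (monodentate) → 1 donor. Coordination number = 4.
A 5d d⁸ ion has a large crystal-field splitting; square planar leaves the high-energy d_{x²−y²} orbital empty and maximises CFSE.

square planar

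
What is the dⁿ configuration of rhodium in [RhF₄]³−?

d⁸

Ligand charges: each fluoride is −1. With an overall charge of −3 the rhodium centre must be in the +1 oxidation state.
Rh sits in group 9, so the d-electron count is 9 − 1 = 8.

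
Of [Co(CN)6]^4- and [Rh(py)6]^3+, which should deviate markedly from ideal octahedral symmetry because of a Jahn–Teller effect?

[Co(CN)6]^4-

[Co(CN)6]^4-: Summing ligand charges against the −4 overall charge gives an oxidation state of +2 for cobalt. Co sits in group 9, so the d-electron count is 9 − 2 = 7. Cyanide is a strong-field ligand (high in the spectrochemical series) for a first-row metal, so the complex is low-spin. The t₂g⁶e_g¹ (low-spin) configuration has an unevenly filled e_g set; the Jahn–Teller theorem predicts a tetragonal distortion (typically axial elongation) to lift the degeneracy.
[Rh(py)6]^3+: Pyridine is neutral; balancing the +3 overall charge requires Rh(III). Group 9 minus oxidation state 3 gives a d⁶ configuration. A 4d ion has a large Δₒ and is invariably low-spin. The d⁶ configuration leaves the e_g set evenly filled (or empty) — no strong Jahn–Teller driving force.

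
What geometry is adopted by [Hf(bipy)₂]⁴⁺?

Ligand charges: 2,2′-bipyridine is neutral. With an overall charge of +4 the hafnium centre must be in the +4 oxidation state.
Group 4 minus oxidation state 4 gives a d⁰ configuration.
Counting donor atoms: 2×2,2′-bipyridine (bidentate) → 4 donors. Coordination number = 4.
A d⁰ ion has no crystal-field stabilisation preference between square planar and tetrahedral, so four ligands adopt the sterically favoured tetrahedral geometry.

tetrahedral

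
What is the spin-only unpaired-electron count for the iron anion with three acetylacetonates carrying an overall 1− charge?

Summing ligand charges against the −1 overall charge gives an oxidation state of +2 for iron.
Iron is a group-8 element; Fe(II) is therefore d⁶.
Counting donor atoms: 3×acetylacetonate (bidentate) → 6 donors. Coordination number = 6.
The spin state decides the count: Acetylacetonate is a weak-field ligand for a first-row metal, so the complex is high-spin.
An octahedral high-spin d⁶ ion is t₂g⁴e_g², giving 4 unpaired electrons.

4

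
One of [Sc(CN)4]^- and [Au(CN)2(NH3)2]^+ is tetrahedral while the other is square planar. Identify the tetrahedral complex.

For [Sc(CN)4]^-: Ligand charges: each cyanide is −1. With an overall charge of −1 the scandium centre must be in the +3 oxidation state. Group 3 minus oxidation state 3 gives a d⁰ configuration. A d⁰ ion has no crystal-field stabilisation preference between square planar and tetrahedral, so four ligands adopt the sterically favoured tetrahedral geometry. → tetrahedral.
For [Au(CN)2(NH3)2]^+: Each cyanide is −1; ammonia is neutral; balancing the +1 overall charge requires Au(III). Group 11 minus oxidation state 3 gives a d⁸ configuration. A 5d d⁸ ion has a large crystal-field splitting; square planar leaves the high-energy d_{x²−y²} orbital empty and maximises CFSE. → square planar.

[Sc(CN)4]^-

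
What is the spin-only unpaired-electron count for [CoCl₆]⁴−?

3

Ligand charges: each chloride is −1. With an overall charge of −4 the cobalt centre must be in the +2 oxidation state.
Co sits in group 9, so the d-electron count is 9 − 2 = 7.
The spin state decides the count: Chloride is a weak-field ligand for a first-row metal, so the complex is high-spin.
An octahedral high-spin d⁷ ion is t₂g⁵e_g², giving 3 unpaired electrons.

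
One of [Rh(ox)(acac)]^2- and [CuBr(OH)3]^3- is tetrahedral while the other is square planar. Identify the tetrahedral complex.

For [Rh(ox)(acac)]^2-: Each oxalate is −2; each acetylacetonate is −1; balancing the −2 overall charge requires Rh(I). Rhodium is a group-9 element; Rh(I) is therefore d⁸. A 4d d⁸ ion has a large crystal-field splitting; square planar leaves the high-energy d_{x²−y²} orbital empty and maximises CFSE. → square planar.
For [CuBr(OH)3]^3-: Each bromide is −1; each hydroxide is −1; balancing the −3 overall charge requires Cu(I). Group 11 minus oxidation state 1 gives a d¹⁰ configuration. A d¹⁰ ion has no crystal-field stabilisation preference between square planar and tetrahedral, so four ligands adopt the sterically favoured tetrahedral geometry. → tetrahedral.

[CuBr(OH)3]^3-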